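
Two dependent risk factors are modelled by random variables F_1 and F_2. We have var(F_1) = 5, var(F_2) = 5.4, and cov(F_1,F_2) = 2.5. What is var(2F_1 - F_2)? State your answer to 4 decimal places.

15.4000

var(2F_1 - F_2) = (2)²·var(F_1) + (-1)²·var(F_2) + 2·(2)·(-1)·cov(F_1,F_2)
= 4·5 + 1·5.4 + -4·2.5 = 15.4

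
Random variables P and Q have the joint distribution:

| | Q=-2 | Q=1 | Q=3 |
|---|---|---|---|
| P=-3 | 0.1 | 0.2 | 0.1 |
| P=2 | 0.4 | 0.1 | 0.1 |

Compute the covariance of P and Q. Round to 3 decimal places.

E[P] = 0,  E[Q] = -0.1
E[PQ] = -1.7
Cov(P,Q) = E[PQ] − E[P]E[Q] = -1.7 − (0)(-0.1) = -1.7

-1.700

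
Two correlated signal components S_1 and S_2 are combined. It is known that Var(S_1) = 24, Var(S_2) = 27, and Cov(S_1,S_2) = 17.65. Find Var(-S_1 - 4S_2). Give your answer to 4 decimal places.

Var(-S_1 - 4S_2) = (-1)²·Var(S_1) + (-4)²·Var(S_2) + 2·(-1)·(-4)·Cov(S_1,S_2)
= 1·24 + 16·27 + 8·17.65 = 597.2

597.2000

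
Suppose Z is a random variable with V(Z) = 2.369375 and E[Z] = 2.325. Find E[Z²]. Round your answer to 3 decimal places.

7.775

E[Z²] = V(Z) + (E[Z])² = 2.369375 + (2.325)² = 7.775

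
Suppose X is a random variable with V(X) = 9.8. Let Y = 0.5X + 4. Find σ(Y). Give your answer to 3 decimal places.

1.565

V(0.5X + 4) = (0.5)²·9.8 = 2.45
σ(Y) = √2.45 ≈ 1.565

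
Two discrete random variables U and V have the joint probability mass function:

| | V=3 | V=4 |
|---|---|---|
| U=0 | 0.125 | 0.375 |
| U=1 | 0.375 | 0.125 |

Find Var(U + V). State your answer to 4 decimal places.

E[U] = 0.5,  E[V] = 3.5,  E[UV] = 1.625
Var(U) = 0.5 − (0.5)² = 0.25;  Var(V) = 12.5 − (3.5)² = 0.25
Cov(U,V) = 1.625 − (0.5)(3.5) = -0.125
Var(U + V) = (1)²·0.25 + (1)²·0.25 + 2·(1)·(1)·-0.125 = 0.25

0.2500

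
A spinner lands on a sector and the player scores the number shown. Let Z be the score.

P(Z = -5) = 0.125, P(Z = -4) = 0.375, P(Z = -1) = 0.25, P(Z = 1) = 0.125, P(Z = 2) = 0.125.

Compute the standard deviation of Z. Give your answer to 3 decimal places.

2.449

E[Z] = (-5)(0.125) + (-4)(0.375) + (-1)(0.25) + (1)(0.125) + (2)(0.125) = -2
E[Z²] = (-5)²(0.125) + (-4)²(0.375) + (-1)²(0.25) + (1)²(0.125) + (2)²(0.125) = 10
Var(Z) = E[Z²] − (E[Z])² = 10 − (-2)² = 6
sd(Z) = √6 ≈ 2.449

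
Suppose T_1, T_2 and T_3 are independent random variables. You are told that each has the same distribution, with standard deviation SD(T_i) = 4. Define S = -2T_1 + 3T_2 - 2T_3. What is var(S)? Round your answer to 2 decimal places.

272.00

var(T_i) = (4)² = 16
By independence, var(S) = (-2)²var(T_1) + (3)²var(T_2) + (-2)²var(T_3)
= (-2)²·16 + (3)²·16 + (-2)²·16 = 272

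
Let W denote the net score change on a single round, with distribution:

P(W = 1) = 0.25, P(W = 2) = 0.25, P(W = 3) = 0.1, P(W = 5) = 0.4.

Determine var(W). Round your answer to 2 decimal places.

2.85

E[W] = (1)(0.25) + (2)(0.25) + (3)(0.1) + (5)(0.4) = 3.05
E[W²] = (1)²(0.25) + (2)²(0.25) + (3)²(0.1) + (5)²(0.4) = 12.15
var(W) = E[W²] − (E[W])² = 12.15 − (3.05)² = 2.8475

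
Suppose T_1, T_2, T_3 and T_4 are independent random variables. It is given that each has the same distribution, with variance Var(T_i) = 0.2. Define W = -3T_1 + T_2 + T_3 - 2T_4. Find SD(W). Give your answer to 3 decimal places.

By independence, Var(W) = (-3)²Var(T_1) + (1)²Var(T_2) + (1)²Var(T_3) + (-2)²Var(T_4)
= (-3)²·0.2 + (1)²·0.2 + (1)²·0.2 + (-2)²·0.2 = 3
SD(W) = √3 ≈ 1.732

1.732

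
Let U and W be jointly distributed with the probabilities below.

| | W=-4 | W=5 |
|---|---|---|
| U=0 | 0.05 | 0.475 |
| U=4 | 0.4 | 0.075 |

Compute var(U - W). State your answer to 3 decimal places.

E[U] = 1.9,  E[W] = 0.95,  E[UW] = -4.9
var(U) = 7.6 − (1.9)² = 3.99;  var(W) = 20.95 − (0.95)² = 20.0475
cov(U,W) = -4.9 − (1.9)(0.95) = -6.705
var(U - W) = (1)²·3.99 + (-1)²·20.0475 + 2·(1)·(-1)·-6.705 = 37.4475

37.448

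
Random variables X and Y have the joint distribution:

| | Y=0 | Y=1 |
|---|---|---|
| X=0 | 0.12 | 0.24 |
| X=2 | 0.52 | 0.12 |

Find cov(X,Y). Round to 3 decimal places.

E[X] = 1.28,  E[Y] = 0.36
E[XY] = 0.24
cov(X,Y) = E[XY] − E[X]E[Y] = 0.24 − (1.28)(0.36) = -0.2208

-0.221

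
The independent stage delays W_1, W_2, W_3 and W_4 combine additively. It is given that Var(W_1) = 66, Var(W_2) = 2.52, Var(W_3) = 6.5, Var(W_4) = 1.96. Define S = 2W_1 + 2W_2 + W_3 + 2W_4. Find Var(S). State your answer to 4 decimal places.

288.4200

By independence, Var(S) = (2)²Var(W_1) + (2)²Var(W_2) + (1)²Var(W_3) + (2)²Var(W_4)
= (2)²·66 + (2)²·2.52 + (1)²·6.5 + (2)²·1.96 = 288.42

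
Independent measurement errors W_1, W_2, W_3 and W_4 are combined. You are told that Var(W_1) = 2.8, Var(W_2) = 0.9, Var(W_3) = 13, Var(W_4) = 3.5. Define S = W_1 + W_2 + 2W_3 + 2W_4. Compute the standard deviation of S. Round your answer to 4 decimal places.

By independence, Var(S) = (1)²Var(W_1) + (1)²Var(W_2) + (2)²Var(W_3) + (2)²Var(W_4)
= (1)²·2.8 + (1)²·0.9 + (2)²·13 + (2)²·3.5 = 69.7
SD(S) = √69.7 ≈ 8.3487

8.3487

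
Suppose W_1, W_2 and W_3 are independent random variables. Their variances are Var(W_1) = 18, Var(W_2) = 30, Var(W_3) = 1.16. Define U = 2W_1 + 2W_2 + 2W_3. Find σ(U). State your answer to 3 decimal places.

By independence, Var(U) = (2)²Var(W_1) + (2)²Var(W_2) + (2)²Var(W_3)
= (2)²·18 + (2)²·30 + (2)²·1.16 = 196.64
σ(U) = √196.64 ≈ 14.023

14.023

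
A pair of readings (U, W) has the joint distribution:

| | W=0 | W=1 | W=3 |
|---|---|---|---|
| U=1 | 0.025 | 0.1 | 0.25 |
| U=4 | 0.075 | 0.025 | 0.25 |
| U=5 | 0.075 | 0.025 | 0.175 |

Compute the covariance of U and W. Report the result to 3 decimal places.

-0.151

E[U] = 3.15,  E[W] = 2.175
E[UW] = 6.7
Cov(U,W) = E[UW] − E[U]E[W] = 6.7 − (3.15)(2.175) = -0.15125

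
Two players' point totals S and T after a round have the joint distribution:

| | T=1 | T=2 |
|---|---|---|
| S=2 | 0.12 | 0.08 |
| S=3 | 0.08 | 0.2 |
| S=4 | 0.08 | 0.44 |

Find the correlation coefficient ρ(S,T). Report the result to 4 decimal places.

0.3673

E[S] = 3.32,  E[T] = 1.72
E[ST] = 5.84
cov(S,T) = E[ST] − E[S]E[T] = 5.84 − (3.32)(1.72) = 0.1296
V(S) = 0.6176,  V(T) = 0.2016
ρ = 0.1296 / √(0.6176·0.2016) ≈ 0.3673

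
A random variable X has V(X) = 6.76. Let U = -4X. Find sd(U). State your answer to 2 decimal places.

V(-4X) = (-4)²·6.76 = 108.16
sd(U) = √108.16 ≈ 10.40

10.40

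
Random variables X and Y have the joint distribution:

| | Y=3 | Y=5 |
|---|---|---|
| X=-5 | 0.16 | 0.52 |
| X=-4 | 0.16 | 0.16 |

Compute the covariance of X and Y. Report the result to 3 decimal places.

E[X] = -4.68,  E[Y] = 4.36
E[XY] = -20.52
Cov(X,Y) = E[XY] − E[X]E[Y] = -20.52 − (-4.68)(4.36) = -0.1152

-0.115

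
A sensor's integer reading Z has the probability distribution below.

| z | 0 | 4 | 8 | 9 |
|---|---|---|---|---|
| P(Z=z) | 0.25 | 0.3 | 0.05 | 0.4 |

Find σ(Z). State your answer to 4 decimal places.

3.6551

E[Z] = (0)(0.25) + (4)(0.3) + (8)(0.05) + (9)(0.4) = 5.2
E[Z²] = (0)²(0.25) + (4)²(0.3) + (8)²(0.05) + (9)²(0.4) = 40.4
var(Z) = E[Z²] − (E[Z])² = 40.4 − (5.2)² = 13.36
σ(Z) = √13.36 ≈ 3.6551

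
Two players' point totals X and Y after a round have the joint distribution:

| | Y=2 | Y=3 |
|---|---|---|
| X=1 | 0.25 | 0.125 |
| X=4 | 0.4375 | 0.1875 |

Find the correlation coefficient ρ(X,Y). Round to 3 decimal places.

-0.035

E[X] = 2.875,  E[Y] = 2.3125
E[XY] = 6.625
Cov(X,Y) = E[XY] − E[X]E[Y] = 6.625 − (2.875)(2.3125) = -0.0234375
var(X) = 2.109375,  var(Y) = 0.21484375
ρ = -0.0234375 / √(2.109375·0.21484375) ≈ -0.035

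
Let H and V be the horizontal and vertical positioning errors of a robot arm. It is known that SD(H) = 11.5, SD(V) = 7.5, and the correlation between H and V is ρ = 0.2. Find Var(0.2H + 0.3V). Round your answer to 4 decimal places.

12.4225

Var(H) = (11.5)² = 132.25;  Var(V) = (7.5)² = 56.25
Cov(H,V) = ρ·SD(H)·SD(V) = 0.2·11.5·7.5 = 17.25
Var(0.2H + 0.3V) = (0.2)²·Var(H) + (0.3)²·Var(V) + 2·(0.2)·(0.3)·Cov(H,V)
= 0.04·132.25 + 0.09·56.25 + 0.12·17.25 = 12.4225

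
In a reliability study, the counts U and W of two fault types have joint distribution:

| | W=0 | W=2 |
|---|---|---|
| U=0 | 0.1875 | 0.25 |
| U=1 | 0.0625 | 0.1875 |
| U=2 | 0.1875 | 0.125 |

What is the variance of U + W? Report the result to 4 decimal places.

E[U] = 0.875,  E[W] = 1.125,  E[UW] = 0.875
var(U) = 1.5 − (0.875)² = 0.734375;  var(W) = 2.25 − (1.125)² = 0.984375
cov(U,W) = 0.875 − (0.875)(1.125) = -0.109375
var(U + W) = (1)²·0.734375 + (1)²·0.984375 + 2·(1)·(1)·-0.109375 = 1.5

1.5000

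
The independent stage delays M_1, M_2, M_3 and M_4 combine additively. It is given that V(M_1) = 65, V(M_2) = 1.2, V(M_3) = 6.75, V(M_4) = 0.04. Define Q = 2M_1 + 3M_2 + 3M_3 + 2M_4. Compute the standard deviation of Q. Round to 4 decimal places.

By independence, V(Q) = (2)²V(M_1) + (3)²V(M_2) + (3)²V(M_3) + (2)²V(M_4)
= (2)²·65 + (3)²·1.2 + (3)²·6.75 + (2)²·0.04 = 331.71
SD(Q) = √331.71 ≈ 18.2129

18.2129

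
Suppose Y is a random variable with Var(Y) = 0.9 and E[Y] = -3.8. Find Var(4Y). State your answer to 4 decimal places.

14.4000

Var(4Y) = (4)²·Var(Y) = 16·0.9 = 14.4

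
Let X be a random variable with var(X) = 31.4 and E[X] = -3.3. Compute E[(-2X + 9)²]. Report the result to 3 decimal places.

E[-2X + 9] = -2·-3.3 + 9 = 15.6
var(-2X + 9) = (-2)²·31.4 = 125.6
E[(-2X + 9)²] = var((-2X + 9)) + (E[(-2X + 9)])² = 125.6 + (15.6)² = 368.96

368.960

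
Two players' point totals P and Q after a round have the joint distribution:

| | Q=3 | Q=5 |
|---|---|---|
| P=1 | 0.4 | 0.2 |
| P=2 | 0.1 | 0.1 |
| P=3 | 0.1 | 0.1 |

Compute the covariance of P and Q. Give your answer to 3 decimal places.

E[P] = 1.6,  E[Q] = 3.8
E[PQ] = 6.2
cov(P,Q) = E[PQ] − E[P]E[Q] = 6.2 − (1.6)(3.8) = 0.12

0.120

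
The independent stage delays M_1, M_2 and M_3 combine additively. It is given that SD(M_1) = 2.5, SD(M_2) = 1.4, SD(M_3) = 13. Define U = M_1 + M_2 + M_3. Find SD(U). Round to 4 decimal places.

13.3120

Var(M_1) = 6.25, Var(M_2) = 1.96, Var(M_3) = 169
By independence, Var(U) = (1)²Var(M_1) + (1)²Var(M_2) + (1)²Var(M_3)
= (1)²·6.25 + (1)²·1.96 + (1)²·169 = 177.21
SD(U) = √177.21 ≈ 13.3120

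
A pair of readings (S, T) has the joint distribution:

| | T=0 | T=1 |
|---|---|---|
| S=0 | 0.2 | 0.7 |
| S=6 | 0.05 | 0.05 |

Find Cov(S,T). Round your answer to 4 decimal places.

-0.1500

E[S] = 0.6,  E[T] = 0.75
E[ST] = 0.3
Cov(S,T) = E[ST] − E[S]E[T] = 0.3 − (0.6)(0.75) = -0.15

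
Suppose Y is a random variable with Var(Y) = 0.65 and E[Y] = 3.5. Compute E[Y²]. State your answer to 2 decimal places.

12.90

E[Y²] = Var(Y) + (E[Y])² = 0.65 + (3.5)² = 12.9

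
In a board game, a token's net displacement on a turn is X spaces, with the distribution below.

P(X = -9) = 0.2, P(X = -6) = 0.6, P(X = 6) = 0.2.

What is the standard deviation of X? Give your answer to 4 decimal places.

5.2307

E[X] = (-9)(0.2) + (-6)(0.6) + (6)(0.2) = -4.2
E[X²] = (-9)²(0.2) + (-6)²(0.6) + (6)²(0.2) = 45
var(X) = E[X²] − (E[X])² = 45 − (-4.2)² = 27.36
SD(X) = √27.36 ≈ 5.2307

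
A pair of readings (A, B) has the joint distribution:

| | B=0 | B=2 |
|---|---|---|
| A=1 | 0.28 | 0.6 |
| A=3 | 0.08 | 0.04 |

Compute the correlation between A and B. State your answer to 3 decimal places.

E[A] = 1.24,  E[B] = 1.28
E[AB] = 1.44
Cov(A,B) = E[AB] − E[A]E[B] = 1.44 − (1.24)(1.28) = -0.1472
Var(A) = 0.4224,  Var(B) = 0.9216
ρ = -0.1472 / √(0.4224·0.9216) ≈ -0.236

-0.236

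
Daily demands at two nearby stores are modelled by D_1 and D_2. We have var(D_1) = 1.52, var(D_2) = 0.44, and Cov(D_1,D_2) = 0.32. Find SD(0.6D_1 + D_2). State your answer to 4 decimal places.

1.1710

var(0.6D_1 + D_2) = (0.6)²·var(D_1) + (1)²·var(D_2) + 2·(0.6)·(1)·Cov(D_1,D_2)
= 0.36·1.52 + 1·0.44 + 1.2·0.32 = 1.3712
SD(0.6D_1 + D_2) = √1.3712 ≈ 1.1710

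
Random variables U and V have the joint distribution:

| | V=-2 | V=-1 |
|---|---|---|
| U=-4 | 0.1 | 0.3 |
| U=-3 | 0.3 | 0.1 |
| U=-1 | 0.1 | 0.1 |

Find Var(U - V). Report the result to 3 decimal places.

1.650

E[U] = -3,  E[V] = -1.5,  E[UV] = 4.4
Var(U) = 10.2 − (-3)² = 1.2;  Var(V) = 2.5 − (-1.5)² = 0.25
Cov(U,V) = 4.4 − (-3)(-1.5) = -0.1
Var(U - V) = (1)²·1.2 + (-1)²·0.25 + 2·(1)·(-1)·-0.1 = 1.65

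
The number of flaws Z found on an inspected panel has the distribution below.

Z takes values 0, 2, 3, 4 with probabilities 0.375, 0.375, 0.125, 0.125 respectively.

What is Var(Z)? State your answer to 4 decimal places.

E[Z] = (0)(0.375) + (2)(0.375) + (3)(0.125) + (4)(0.125) = 1.625
E[Z²] = (0)²(0.375) + (2)²(0.375) + (3)²(0.125) + (4)²(0.125) = 4.625
Var(Z) = E[Z²] − (E[Z])² = 4.625 − (1.625)² = 1.984375

1.9844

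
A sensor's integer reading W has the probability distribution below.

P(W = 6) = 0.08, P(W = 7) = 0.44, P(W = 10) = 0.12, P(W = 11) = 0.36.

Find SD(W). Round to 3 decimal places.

1.990

E[W] = (6)(0.08) + (7)(0.44) + (10)(0.12) + (11)(0.36) = 8.72
E[W²] = (6)²(0.08) + (7)²(0.44) + (10)²(0.12) + (11)²(0.36) = 80
V(W) = E[W²] − (E[W])² = 80 − (8.72)² = 3.9616
SD(W) = √3.9616 ≈ 1.990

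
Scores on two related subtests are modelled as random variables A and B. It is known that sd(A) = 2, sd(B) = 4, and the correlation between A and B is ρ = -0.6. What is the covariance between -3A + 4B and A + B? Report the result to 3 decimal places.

47.200

V(A) = (2)² = 4;  V(B) = (4)² = 16
Cov(A,B) = ρ·sd(A)·sd(B) = -0.6·2·4 = -4.8
Cov(-3A + 4B, A + B) = (-3)(1)V(A) + (4)(1)V(B) + [(-3)(1) + (4)(1)]Cov(A,B)
= -3·4 + 4·16 + 1·-4.8 = 47.2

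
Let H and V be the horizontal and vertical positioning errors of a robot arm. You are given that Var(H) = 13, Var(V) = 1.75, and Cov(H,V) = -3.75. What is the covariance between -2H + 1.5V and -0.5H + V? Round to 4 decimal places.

25.9375

Cov(-2H + 1.5V, -0.5H + V) = (-2)(-0.5)Var(H) + (1.5)(1)Var(V) + [(-2)(1) + (1.5)(-0.5)]Cov(H,V)
= 1·13 + 1.5·1.75 + -2.75·-3.75 = 25.9375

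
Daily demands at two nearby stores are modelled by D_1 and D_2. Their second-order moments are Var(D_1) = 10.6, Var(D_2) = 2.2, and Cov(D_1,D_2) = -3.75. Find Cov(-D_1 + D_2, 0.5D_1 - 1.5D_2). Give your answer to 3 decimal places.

-16.100

Cov(-D_1 + D_2, 0.5D_1 - 1.5D_2) = (-1)(0.5)Var(D_1) + (1)(-1.5)Var(D_2) + [(-1)(-1.5) + (1)(0.5)]Cov(D_1,D_2)
= -0.5·10.6 + -1.5·2.2 + 2·-3.75 = -16.1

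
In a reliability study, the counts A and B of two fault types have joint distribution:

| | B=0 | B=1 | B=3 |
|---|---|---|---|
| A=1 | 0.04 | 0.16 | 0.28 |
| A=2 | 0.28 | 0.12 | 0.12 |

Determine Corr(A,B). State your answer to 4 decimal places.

E[A] = 1.52,  E[B] = 1.48
E[AB] = 1.96
Cov(A,B) = E[AB] − E[A]E[B] = 1.96 − (1.52)(1.48) = -0.2896
Var(A) = 0.2496,  Var(B) = 1.6896
ρ = -0.2896 / √(0.2496·1.6896) ≈ -0.4459

-0.4459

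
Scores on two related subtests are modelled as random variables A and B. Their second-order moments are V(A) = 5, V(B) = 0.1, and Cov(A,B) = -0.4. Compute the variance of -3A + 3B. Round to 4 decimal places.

53.1000

V(-3A + 3B) = (-3)²·V(A) + (3)²·V(B) + 2·(-3)·(3)·Cov(A,B)
= 9·5 + 9·0.1 + -18·-0.4 = 53.1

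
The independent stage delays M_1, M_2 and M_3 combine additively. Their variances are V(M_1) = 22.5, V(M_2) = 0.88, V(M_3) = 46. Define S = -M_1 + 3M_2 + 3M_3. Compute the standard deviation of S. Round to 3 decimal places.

21.081

By independence, V(S) = (-1)²V(M_1) + (3)²V(M_2) + (3)²V(M_3)
= (-1)²·22.5 + (3)²·0.88 + (3)²·46 = 444.42
SD(S) = √444.42 ≈ 21.081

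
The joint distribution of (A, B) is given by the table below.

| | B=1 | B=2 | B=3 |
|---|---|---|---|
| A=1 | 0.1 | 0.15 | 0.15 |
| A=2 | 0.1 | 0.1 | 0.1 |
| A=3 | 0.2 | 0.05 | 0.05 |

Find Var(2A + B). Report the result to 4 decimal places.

2.6100

E[A] = 1.9,  E[B] = 1.9,  E[AB] = 3.4
Var(A) = 4.3 − (1.9)² = 0.69;  Var(B) = 4.3 − (1.9)² = 0.69
Cov(A,B) = 3.4 − (1.9)(1.9) = -0.21
Var(2A + B) = (2)²·0.69 + (1)²·0.69 + 2·(2)·(1)·-0.21 = 2.61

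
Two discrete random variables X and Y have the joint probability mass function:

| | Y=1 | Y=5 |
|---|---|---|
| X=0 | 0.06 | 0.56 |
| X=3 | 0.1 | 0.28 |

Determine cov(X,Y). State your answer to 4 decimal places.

-0.4704

E[X] = 1.14,  E[Y] = 4.36
E[XY] = 4.5
cov(X,Y) = E[XY] − E[X]E[Y] = 4.5 − (1.14)(4.36) = -0.4704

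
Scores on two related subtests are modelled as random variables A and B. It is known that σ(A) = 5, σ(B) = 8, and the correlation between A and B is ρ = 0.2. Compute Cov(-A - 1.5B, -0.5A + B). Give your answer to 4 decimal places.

Var(A) = (5)² = 25;  Var(B) = (8)² = 64
Cov(A,B) = ρ·σ(A)·σ(B) = 0.2·5·8 = 8
Cov(-A - 1.5B, -0.5A + B) = (-1)(-0.5)Var(A) + (-1.5)(1)Var(B) + [(-1)(1) + (-1.5)(-0.5)]Cov(A,B)
= 0.5·25 + -1.5·64 + -0.25·8 = -85.5

-85.5000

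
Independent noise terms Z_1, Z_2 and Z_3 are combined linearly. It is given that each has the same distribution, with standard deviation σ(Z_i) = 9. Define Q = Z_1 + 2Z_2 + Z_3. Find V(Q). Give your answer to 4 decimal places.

V(Z_i) = (9)² = 81
By independence, V(Q) = (1)²V(Z_1) + (2)²V(Z_2) + (1)²V(Z_3)
= (1)²·81 + (2)²·81 + (1)²·81 = 486

486.0000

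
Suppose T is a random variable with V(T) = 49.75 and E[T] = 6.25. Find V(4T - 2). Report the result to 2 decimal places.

V(4T - 2) = (4)²·V(T) = 16·49.75 = 796

796.00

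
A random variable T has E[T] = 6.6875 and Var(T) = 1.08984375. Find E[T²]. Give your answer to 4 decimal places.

E[T²] = Var(T) + (E[T])² = 1.08984375 + (6.6875)² = 45.8125

45.8125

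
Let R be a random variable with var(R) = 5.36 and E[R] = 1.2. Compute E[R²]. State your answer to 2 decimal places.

E[R²] = var(R) + (E[R])² = 5.36 + (1.2)² = 6.8

6.80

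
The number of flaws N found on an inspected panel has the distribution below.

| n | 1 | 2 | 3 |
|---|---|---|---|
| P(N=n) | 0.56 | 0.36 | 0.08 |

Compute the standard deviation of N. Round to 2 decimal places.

0.64

E[N] = (1)(0.56) + (2)(0.36) + (3)(0.08) = 1.52
E[N²] = (1)²(0.56) + (2)²(0.36) + (3)²(0.08) = 2.72
var(N) = E[N²] − (E[N])² = 2.72 − (1.52)² = 0.4096
σ(N) = √0.4096 ≈ 0.64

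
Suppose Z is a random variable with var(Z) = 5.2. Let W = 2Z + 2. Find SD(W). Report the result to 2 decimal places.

var(2Z + 2) = (2)²·5.2 = 20.8
SD(W) = √20.8 ≈ 4.56

4.56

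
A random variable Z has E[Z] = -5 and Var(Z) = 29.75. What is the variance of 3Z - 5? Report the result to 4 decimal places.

Var(3Z - 5) = (3)²·Var(Z) = 9·29.75 = 267.75

267.7500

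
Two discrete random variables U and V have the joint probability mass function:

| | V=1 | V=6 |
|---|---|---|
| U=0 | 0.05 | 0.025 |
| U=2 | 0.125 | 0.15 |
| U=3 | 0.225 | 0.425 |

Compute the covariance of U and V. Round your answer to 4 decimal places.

E[U] = 2.5,  E[V] = 4
E[UV] = 10.375
Cov(U,V) = E[UV] − E[U]E[V] = 10.375 − (2.5)(4) = 0.375

0.3750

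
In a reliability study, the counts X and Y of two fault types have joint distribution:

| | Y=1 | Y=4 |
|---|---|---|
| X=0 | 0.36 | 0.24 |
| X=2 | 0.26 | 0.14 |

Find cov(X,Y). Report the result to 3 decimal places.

-0.072

E[X] = 0.8,  E[Y] = 2.14
E[XY] = 1.64
cov(X,Y) = E[XY] − E[X]E[Y] = 1.64 − (0.8)(2.14) = -0.072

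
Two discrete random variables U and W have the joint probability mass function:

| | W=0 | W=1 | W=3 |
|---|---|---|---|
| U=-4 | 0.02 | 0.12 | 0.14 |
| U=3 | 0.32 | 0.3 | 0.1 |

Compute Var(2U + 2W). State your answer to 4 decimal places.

32.2704

E[U] = 1.04,  E[W] = 1.14,  E[UW] = -0.36
Var(U) = 10.96 − (1.04)² = 9.8784;  Var(W) = 2.58 − (1.14)² = 1.2804
cov(U,W) = -0.36 − (1.04)(1.14) = -1.5456
Var(2U + 2W) = (2)²·9.8784 + (2)²·1.2804 + 2·(2)·(2)·-1.5456 = 32.2704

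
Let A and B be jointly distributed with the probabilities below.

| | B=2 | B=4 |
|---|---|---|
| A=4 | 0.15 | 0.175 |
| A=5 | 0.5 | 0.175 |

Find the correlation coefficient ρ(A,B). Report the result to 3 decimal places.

E[A] = 4.675,  E[B] = 2.7
E[AB] = 12.5
Cov(A,B) = E[AB] − E[A]E[B] = 12.5 − (4.675)(2.7) = -0.1225
Var(A) = 0.219375,  Var(B) = 0.91
ρ = -0.1225 / √(0.219375·0.91) ≈ -0.274

-0.274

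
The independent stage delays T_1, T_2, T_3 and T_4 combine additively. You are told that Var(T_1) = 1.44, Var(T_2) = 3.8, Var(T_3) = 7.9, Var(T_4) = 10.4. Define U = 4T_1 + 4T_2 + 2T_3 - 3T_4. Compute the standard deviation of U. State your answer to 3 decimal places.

By independence, Var(U) = (4)²Var(T_1) + (4)²Var(T_2) + (2)²Var(T_3) + (-3)²Var(T_4)
= (4)²·1.44 + (4)²·3.8 + (2)²·7.9 + (-3)²·10.4 = 209.04
σ(U) = √209.04 ≈ 14.458

14.458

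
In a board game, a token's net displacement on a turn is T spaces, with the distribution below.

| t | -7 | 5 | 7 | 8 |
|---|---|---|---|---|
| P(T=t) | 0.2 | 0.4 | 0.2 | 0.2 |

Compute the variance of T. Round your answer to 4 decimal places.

E[T] = (-7)(0.2) + (5)(0.4) + (7)(0.2) + (8)(0.2) = 3.6
E[T²] = (-7)²(0.2) + (5)²(0.4) + (7)²(0.2) + (8)²(0.2) = 42.4
Var(T) = E[T²] − (E[T])² = 42.4 − (3.6)² = 29.44

29.4400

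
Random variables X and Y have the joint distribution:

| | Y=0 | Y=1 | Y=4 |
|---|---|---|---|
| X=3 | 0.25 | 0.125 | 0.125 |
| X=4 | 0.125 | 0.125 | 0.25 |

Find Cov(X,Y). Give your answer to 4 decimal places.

0.2500

E[X] = 3.5,  E[Y] = 1.75
E[XY] = 6.375
Cov(X,Y) = E[XY] − E[X]E[Y] = 6.375 − (3.5)(1.75) = 0.25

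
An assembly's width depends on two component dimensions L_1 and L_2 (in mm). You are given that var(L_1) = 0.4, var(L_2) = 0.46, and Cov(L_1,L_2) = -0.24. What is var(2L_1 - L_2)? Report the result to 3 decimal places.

var(2L_1 - L_2) = (2)²·var(L_1) + (-1)²·var(L_2) + 2·(2)·(-1)·Cov(L_1,L_2)
= 4·0.4 + 1·0.46 + -4·-0.24 = 3.02

3.020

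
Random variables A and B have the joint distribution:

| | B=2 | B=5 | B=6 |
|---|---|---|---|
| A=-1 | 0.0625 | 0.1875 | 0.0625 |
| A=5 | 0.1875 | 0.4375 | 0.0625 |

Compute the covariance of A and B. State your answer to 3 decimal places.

-0.422

E[A] = 3.125,  E[B] = 4.375
E[AB] = 13.25
Cov(A,B) = E[AB] − E[A]E[B] = 13.25 − (3.125)(4.375) = -0.421875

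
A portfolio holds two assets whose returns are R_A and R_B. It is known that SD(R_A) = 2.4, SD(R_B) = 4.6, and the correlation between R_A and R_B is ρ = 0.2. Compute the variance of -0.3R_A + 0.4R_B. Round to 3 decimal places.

var(R_A) = (2.4)² = 5.76;  var(R_B) = (4.6)² = 21.16
Cov(R_A,R_B) = ρ·SD(R_A)·SD(R_B) = 0.2·2.4·4.6 = 2.208
var(-0.3R_A + 0.4R_B) = (-0.3)²·var(R_A) + (0.4)²·var(R_B) + 2·(-0.3)·(0.4)·Cov(R_A,R_B)
= 0.09·5.76 + 0.16·21.16 + -0.24·2.208 = 3.37408

3.374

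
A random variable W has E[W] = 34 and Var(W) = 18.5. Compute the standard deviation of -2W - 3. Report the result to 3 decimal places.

Var(-2W - 3) = (-2)²·18.5 = 74
SD(-2W - 3) = √74 ≈ 8.602

8.602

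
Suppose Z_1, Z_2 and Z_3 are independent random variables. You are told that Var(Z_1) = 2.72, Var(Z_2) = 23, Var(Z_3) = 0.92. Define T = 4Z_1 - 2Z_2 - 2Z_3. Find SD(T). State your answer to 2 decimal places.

By independence, Var(T) = (4)²Var(Z_1) + (-2)²Var(Z_2) + (-2)²Var(Z_3)
= (4)²·2.72 + (-2)²·23 + (-2)²·0.92 = 139.2
SD(T) = √139.2 ≈ 11.80

11.80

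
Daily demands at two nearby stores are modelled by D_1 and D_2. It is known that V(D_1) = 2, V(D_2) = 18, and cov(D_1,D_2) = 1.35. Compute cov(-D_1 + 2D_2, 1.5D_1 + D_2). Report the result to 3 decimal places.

cov(-D_1 + 2D_2, 1.5D_1 + D_2) = (-1)(1.5)V(D_1) + (2)(1)V(D_2) + [(-1)(1) + (2)(1.5)]cov(D_1,D_2)
= -1.5·2 + 2·18 + 2·1.35 = 35.7

35.700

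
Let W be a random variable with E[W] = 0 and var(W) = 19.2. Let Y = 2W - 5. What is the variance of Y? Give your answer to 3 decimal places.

var(2W - 5) = (2)²·var(W) = 4·19.2 = 76.8

76.800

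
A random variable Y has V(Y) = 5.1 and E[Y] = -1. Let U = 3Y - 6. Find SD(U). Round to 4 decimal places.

V(3Y - 6) = (3)²·5.1 = 45.9
SD(U) = √45.9 ≈ 6.7750

6.7750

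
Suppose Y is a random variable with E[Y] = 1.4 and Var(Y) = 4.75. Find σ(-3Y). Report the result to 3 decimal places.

Var(-3Y) = (-3)²·4.75 = 42.75
σ(-3Y) = √42.75 ≈ 6.538

6.538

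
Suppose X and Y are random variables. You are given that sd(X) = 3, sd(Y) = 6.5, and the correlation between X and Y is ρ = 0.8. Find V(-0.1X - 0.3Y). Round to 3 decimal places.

4.829

V(X) = (3)² = 9;  V(Y) = (6.5)² = 42.25
Cov(X,Y) = ρ·sd(X)·sd(Y) = 0.8·3·6.5 = 15.6
V(-0.1X - 0.3Y) = (-0.1)²·V(X) + (-0.3)²·V(Y) + 2·(-0.1)·(-0.3)·Cov(X,Y)
= 0.01·9 + 0.09·42.25 + 0.06·15.6 = 4.8285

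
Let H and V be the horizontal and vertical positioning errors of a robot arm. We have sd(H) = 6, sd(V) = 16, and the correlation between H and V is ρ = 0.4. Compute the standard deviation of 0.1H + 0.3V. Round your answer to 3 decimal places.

var(H) = (6)² = 36;  var(V) = (16)² = 256
Cov(H,V) = ρ·sd(H)·sd(V) = 0.4·6·16 = 38.4
var(0.1H + 0.3V) = (0.1)²·var(H) + (0.3)²·var(V) + 2·(0.1)·(0.3)·Cov(H,V)
= 0.01·36 + 0.09·256 + 0.06·38.4 = 25.704
sd(0.1H + 0.3V) = √25.704 ≈ 5.070

5.070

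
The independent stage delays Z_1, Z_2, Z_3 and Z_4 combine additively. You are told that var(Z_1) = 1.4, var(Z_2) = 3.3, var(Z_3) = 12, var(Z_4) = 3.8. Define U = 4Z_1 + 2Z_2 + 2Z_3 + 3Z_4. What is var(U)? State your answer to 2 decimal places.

By independence, var(U) = (4)²var(Z_1) + (2)²var(Z_2) + (2)²var(Z_3) + (3)²var(Z_4)
= (4)²·1.4 + (2)²·3.3 + (2)²·12 + (3)²·3.8 = 117.8

117.80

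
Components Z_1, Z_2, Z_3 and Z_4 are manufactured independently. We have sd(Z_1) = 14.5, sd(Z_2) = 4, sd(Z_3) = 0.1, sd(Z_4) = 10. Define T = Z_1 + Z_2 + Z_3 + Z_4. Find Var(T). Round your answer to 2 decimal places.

Var(Z_1) = 210.25, Var(Z_2) = 16, Var(Z_3) = 0.01, Var(Z_4) = 100
By independence, Var(T) = (1)²Var(Z_1) + (1)²Var(Z_2) + (1)²Var(Z_3) + (1)²Var(Z_4)
= (1)²·210.25 + (1)²·16 + (1)²·0.01 + (1)²·100 = 326.26

326.26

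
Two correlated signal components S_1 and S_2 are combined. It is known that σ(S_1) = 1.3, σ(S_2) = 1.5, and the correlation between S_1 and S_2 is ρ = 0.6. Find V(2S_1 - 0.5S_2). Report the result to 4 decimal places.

4.9825

V(S_1) = (1.3)² = 1.69;  V(S_2) = (1.5)² = 2.25
Cov(S_1,S_2) = ρ·σ(S_1)·σ(S_2) = 0.6·1.3·1.5 = 1.17
V(2S_1 - 0.5S_2) = (2)²·V(S_1) + (-0.5)²·V(S_2) + 2·(2)·(-0.5)·Cov(S_1,S_2)
= 4·1.69 + 0.25·2.25 + -2·1.17 = 4.9825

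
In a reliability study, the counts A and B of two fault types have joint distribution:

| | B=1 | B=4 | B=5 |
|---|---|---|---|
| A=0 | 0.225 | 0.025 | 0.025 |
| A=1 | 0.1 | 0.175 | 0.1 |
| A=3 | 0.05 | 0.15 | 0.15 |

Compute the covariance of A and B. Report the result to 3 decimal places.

1.011

E[A] = 1.425,  E[B] = 3.15
E[AB] = 5.5
Cov(A,B) = E[AB] − E[A]E[B] = 5.5 − (1.425)(3.15) = 1.01125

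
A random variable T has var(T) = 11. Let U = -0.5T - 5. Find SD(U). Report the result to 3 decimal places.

1.658

var(-0.5T - 5) = (-0.5)²·11 = 2.75
SD(U) = √2.75 ≈ 1.658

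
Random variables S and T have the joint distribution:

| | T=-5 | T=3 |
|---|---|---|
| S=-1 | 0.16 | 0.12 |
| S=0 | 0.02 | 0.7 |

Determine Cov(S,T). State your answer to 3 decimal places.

0.877

E[S] = -0.28,  E[T] = 1.56
E[ST] = 0.44
Cov(S,T) = E[ST] − E[S]E[T] = 0.44 − (-0.28)(1.56) = 0.8768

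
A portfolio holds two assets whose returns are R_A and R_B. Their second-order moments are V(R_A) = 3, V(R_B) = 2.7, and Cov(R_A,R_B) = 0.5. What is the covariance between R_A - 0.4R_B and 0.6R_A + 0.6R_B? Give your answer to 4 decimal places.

Cov(R_A - 0.4R_B, 0.6R_A + 0.6R_B) = (1)(0.6)V(R_A) + (-0.4)(0.6)V(R_B) + [(1)(0.6) + (-0.4)(0.6)]Cov(R_A,R_B)
= 0.6·3 + -0.24·2.7 + 0.36·0.5 = 1.332

1.3320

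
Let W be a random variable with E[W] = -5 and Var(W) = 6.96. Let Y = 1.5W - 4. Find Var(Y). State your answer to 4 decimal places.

Var(1.5W - 4) = (1.5)²·Var(W) = 2.25·6.96 = 15.66

15.6600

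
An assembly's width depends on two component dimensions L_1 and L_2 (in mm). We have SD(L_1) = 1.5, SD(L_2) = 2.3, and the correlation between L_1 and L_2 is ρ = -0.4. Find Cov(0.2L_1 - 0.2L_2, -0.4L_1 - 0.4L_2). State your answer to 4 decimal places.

0.2432

Var(L_1) = (1.5)² = 2.25;  Var(L_2) = (2.3)² = 5.29
Cov(L_1,L_2) = ρ·SD(L_1)·SD(L_2) = -0.4·1.5·2.3 = -1.38
Cov(0.2L_1 - 0.2L_2, -0.4L_1 - 0.4L_2) = (0.2)(-0.4)Var(L_1) + (-0.2)(-0.4)Var(L_2) + [(0.2)(-0.4) + (-0.2)(-0.4)]Cov(L_1,L_2)
= -0.08·2.25 + 0.08·5.29 + 0·-1.38 = 0.2432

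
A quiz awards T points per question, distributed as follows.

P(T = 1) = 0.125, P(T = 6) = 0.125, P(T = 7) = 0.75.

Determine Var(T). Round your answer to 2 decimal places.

E[T] = (1)(0.125) + (6)(0.125) + (7)(0.75) = 6.125
E[T²] = (1)²(0.125) + (6)²(0.125) + (7)²(0.75) = 41.375
Var(T) = E[T²] − (E[T])² = 41.375 − (6.125)² = 3.859375

3.86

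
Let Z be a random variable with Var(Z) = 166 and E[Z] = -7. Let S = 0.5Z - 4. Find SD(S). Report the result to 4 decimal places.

Var(0.5Z - 4) = (0.5)²·166 = 41.5
SD(S) = √41.5 ≈ 6.4420

6.4420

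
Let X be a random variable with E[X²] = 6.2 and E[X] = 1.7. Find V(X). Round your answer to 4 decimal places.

3.3100

V(X) = 6.2 − (1.7)² = 3.31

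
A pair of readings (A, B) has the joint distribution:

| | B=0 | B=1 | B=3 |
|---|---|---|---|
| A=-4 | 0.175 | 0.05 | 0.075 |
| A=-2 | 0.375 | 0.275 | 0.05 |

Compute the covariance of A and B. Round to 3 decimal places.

-0.130

E[A] = -2.6,  E[B] = 0.7
E[AB] = -1.95
Cov(A,B) = E[AB] − E[A]E[B] = -1.95 − (-2.6)(0.7) = -0.13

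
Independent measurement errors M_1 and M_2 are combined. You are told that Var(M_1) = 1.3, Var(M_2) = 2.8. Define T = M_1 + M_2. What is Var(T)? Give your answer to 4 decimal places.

By independence, Var(T) = (1)²Var(M_1) + (1)²Var(M_2)
= (1)²·1.3 + (1)²·2.8 = 4.1

4.1000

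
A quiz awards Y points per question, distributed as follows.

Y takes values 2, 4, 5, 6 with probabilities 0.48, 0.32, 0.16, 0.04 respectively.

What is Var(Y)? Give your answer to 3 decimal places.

E[Y] = (2)(0.48) + (4)(0.32) + (5)(0.16) + (6)(0.04) = 3.28
E[Y²] = (2)²(0.48) + (4)²(0.32) + (5)²(0.16) + (6)²(0.04) = 12.48
Var(Y) = E[Y²] − (E[Y])² = 12.48 − (3.28)² = 1.7216

1.722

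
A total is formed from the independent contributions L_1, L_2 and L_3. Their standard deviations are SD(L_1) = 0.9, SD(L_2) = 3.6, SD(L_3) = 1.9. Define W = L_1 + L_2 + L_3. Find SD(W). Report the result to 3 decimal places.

Var(L_1) = 0.81, Var(L_2) = 12.96, Var(L_3) = 3.61
By independence, Var(W) = (1)²Var(L_1) + (1)²Var(L_2) + (1)²Var(L_3)
= (1)²·0.81 + (1)²·12.96 + (1)²·3.61 = 17.38
SD(W) = √17.38 ≈ 4.169

4.169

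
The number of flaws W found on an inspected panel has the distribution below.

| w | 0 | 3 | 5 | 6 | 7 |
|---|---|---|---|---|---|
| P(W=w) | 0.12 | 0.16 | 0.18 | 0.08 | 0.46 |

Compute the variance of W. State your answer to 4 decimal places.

5.5536

E[W] = (0)(0.12) + (3)(0.16) + (5)(0.18) + (6)(0.08) + (7)(0.46) = 5.08
E[W²] = (0)²(0.12) + (3)²(0.16) + (5)²(0.18) + (6)²(0.08) + (7)²(0.46) = 31.36
Var(W) = E[W²] − (E[W])² = 31.36 − (5.08)² = 5.5536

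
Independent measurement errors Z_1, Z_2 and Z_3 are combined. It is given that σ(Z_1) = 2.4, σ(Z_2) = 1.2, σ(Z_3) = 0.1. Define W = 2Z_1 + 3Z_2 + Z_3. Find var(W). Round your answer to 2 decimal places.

var(Z_1) = 5.76, var(Z_2) = 1.44, var(Z_3) = 0.01
By independence, var(W) = (2)²var(Z_1) + (3)²var(Z_2) + (1)²var(Z_3)
= (2)²·5.76 + (3)²·1.44 + (1)²·0.01 = 36.01

36.01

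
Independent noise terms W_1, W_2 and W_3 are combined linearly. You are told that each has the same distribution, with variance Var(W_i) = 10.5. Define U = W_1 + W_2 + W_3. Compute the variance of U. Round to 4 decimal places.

By independence, Var(U) = (1)²Var(W_1) + (1)²Var(W_2) + (1)²Var(W_3)
= (1)²·10.5 + (1)²·10.5 + (1)²·10.5 = 31.5

31.5000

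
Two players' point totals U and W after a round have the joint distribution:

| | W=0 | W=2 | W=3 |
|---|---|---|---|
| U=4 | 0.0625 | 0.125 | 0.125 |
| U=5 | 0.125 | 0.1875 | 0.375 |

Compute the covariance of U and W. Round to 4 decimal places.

E[U] = 4.6875,  E[W] = 2.125
E[UW] = 10
Cov(U,W) = E[UW] − E[U]E[W] = 10 − (4.6875)(2.125) = 0.0390625

0.0391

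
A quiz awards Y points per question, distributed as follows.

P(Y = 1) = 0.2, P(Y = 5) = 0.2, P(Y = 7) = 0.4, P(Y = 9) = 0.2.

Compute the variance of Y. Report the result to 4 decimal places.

E[Y] = (1)(0.2) + (5)(0.2) + (7)(0.4) + (9)(0.2) = 5.8
E[Y²] = (1)²(0.2) + (5)²(0.2) + (7)²(0.4) + (9)²(0.2) = 41
Var(Y) = E[Y²] − (E[Y])² = 41 − (5.8)² = 7.36

7.3600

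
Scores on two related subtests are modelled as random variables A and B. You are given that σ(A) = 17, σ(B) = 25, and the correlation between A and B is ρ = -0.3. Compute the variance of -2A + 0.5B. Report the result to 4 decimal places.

1567.2500

Var(A) = (17)² = 289;  Var(B) = (25)² = 625
Cov(A,B) = ρ·σ(A)·σ(B) = -0.3·17·25 = -127.5
Var(-2A + 0.5B) = (-2)²·Var(A) + (0.5)²·Var(B) + 2·(-2)·(0.5)·Cov(A,B)
= 4·289 + 0.25·625 + -2·-127.5 = 1567.25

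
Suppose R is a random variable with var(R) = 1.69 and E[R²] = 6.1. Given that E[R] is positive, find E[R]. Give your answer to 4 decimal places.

(E[R])² = E[R²] − var(R) = 6.1 − 1.69 = 4.41
E[R] = √4.41 = 2.1

2.1000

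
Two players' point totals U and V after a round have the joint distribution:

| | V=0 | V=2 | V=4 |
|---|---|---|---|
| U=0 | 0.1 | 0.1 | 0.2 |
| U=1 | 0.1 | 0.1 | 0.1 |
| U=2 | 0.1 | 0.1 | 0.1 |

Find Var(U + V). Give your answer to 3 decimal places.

E[U] = 0.9,  E[V] = 2.2,  E[UV] = 1.8
Var(U) = 1.5 − (0.9)² = 0.69;  Var(V) = 7.6 − (2.2)² = 2.76
cov(U,V) = 1.8 − (0.9)(2.2) = -0.18
Var(U + V) = (1)²·0.69 + (1)²·2.76 + 2·(1)·(1)·-0.18 = 3.09

3.090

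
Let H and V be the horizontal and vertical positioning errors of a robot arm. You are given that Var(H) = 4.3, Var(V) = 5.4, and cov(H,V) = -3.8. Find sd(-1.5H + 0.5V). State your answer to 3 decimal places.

4.090

Var(-1.5H + 0.5V) = (-1.5)²·Var(H) + (0.5)²·Var(V) + 2·(-1.5)·(0.5)·cov(H,V)
= 2.25·4.3 + 0.25·5.4 + -1.5·-3.8 = 16.725
sd(-1.5H + 0.5V) = √16.725 ≈ 4.090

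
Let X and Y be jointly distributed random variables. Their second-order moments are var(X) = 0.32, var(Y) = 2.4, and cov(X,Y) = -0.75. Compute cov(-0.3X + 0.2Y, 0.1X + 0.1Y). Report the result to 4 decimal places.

cov(-0.3X + 0.2Y, 0.1X + 0.1Y) = (-0.3)(0.1)var(X) + (0.2)(0.1)var(Y) + [(-0.3)(0.1) + (0.2)(0.1)]cov(X,Y)
= -0.03·0.32 + 0.02·2.4 + -0.01·-0.75 = 0.0459

0.0459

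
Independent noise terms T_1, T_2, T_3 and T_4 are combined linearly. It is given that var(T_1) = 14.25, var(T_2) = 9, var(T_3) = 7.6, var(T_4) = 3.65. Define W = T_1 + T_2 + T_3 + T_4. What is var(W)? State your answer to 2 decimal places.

34.50

By independence, var(W) = (1)²var(T_1) + (1)²var(T_2) + (1)²var(T_3) + (1)²var(T_4)
= (1)²·14.25 + (1)²·9 + (1)²·7.6 + (1)²·3.65 = 34.5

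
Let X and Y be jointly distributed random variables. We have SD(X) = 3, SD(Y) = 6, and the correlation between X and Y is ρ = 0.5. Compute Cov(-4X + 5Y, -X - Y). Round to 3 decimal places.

-153.000

V(X) = (3)² = 9;  V(Y) = (6)² = 36
Cov(X,Y) = ρ·SD(X)·SD(Y) = 0.5·3·6 = 9
Cov(-4X + 5Y, -X - Y) = (-4)(-1)V(X) + (5)(-1)V(Y) + [(-4)(-1) + (5)(-1)]Cov(X,Y)
= 4·9 + -5·36 + -1·9 = -153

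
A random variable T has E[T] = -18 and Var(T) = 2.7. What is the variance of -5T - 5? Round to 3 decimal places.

67.500

Var(-5T - 5) = (-5)²·Var(T) = 25·2.7 = 67.5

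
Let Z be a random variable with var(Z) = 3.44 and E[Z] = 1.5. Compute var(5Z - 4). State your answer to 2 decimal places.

86.00

var(5Z - 4) = (5)²·var(Z) = 25·3.44 = 86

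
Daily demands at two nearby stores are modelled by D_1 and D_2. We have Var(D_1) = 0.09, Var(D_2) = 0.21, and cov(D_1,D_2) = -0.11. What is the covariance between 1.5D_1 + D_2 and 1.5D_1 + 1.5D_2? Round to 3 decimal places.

cov(1.5D_1 + D_2, 1.5D_1 + 1.5D_2) = (1.5)(1.5)Var(D_1) + (1)(1.5)Var(D_2) + [(1.5)(1.5) + (1)(1.5)]cov(D_1,D_2)
= 2.25·0.09 + 1.5·0.21 + 3.75·-0.11 = 0.105

0.105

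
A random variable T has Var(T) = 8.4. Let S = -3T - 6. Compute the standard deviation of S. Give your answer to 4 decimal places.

Var(-3T - 6) = (-3)²·8.4 = 75.6
SD(S) = √75.6 ≈ 8.6948

8.6948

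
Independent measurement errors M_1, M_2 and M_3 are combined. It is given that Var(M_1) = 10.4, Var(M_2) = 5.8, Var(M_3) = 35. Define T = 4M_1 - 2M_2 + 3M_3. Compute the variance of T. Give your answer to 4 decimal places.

By independence, Var(T) = (4)²Var(M_1) + (-2)²Var(M_2) + (3)²Var(M_3)
= (4)²·10.4 + (-2)²·5.8 + (3)²·35 = 504.6

504.6000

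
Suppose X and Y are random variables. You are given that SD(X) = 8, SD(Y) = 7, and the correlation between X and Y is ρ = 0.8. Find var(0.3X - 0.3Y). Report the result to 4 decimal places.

var(X) = (8)² = 64;  var(Y) = (7)² = 49
Cov(X,Y) = ρ·SD(X)·SD(Y) = 0.8·8·7 = 44.8
var(0.3X - 0.3Y) = (0.3)²·var(X) + (-0.3)²·var(Y) + 2·(0.3)·(-0.3)·Cov(X,Y)
= 0.09·64 + 0.09·49 + -0.18·44.8 = 2.106

2.1060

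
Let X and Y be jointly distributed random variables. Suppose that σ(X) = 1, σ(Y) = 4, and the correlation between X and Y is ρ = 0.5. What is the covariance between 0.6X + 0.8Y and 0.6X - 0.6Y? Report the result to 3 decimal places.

-7.080

Var(X) = (1)² = 1;  Var(Y) = (4)² = 16
Cov(X,Y) = ρ·σ(X)·σ(Y) = 0.5·1·4 = 2
Cov(0.6X + 0.8Y, 0.6X - 0.6Y) = (0.6)(0.6)Var(X) + (0.8)(-0.6)Var(Y) + [(0.6)(-0.6) + (0.8)(0.6)]Cov(X,Y)
= 0.36·1 + -0.48·16 + 0.12·2 = -7.08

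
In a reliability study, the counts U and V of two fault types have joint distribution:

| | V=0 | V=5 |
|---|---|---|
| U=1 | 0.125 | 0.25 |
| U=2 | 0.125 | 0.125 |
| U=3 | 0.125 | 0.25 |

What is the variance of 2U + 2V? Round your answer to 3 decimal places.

26.438

E[U] = 2,  E[V] = 3.125,  E[UV] = 6.25
Var(U) = 4.75 − (2)² = 0.75;  Var(V) = 15.625 − (3.125)² = 5.859375
Cov(U,V) = 6.25 − (2)(3.125) = 0
Var(2U + 2V) = (2)²·0.75 + (2)²·5.859375 + 2·(2)·(2)·0 = 26.4375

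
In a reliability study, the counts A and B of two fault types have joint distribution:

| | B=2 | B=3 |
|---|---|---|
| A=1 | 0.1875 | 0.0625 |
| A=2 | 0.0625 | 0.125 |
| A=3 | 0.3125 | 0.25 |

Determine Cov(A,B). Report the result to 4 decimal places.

E[A] = 2.3125,  E[B] = 2.4375
E[AB] = 5.6875
Cov(A,B) = E[AB] − E[A]E[B] = 5.6875 − (2.3125)(2.4375) = 0.05078125

0.0508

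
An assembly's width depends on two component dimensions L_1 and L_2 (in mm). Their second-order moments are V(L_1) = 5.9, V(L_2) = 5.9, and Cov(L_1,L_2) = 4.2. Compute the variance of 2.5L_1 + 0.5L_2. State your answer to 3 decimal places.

V(2.5L_1 + 0.5L_2) = (2.5)²·V(L_1) + (0.5)²·V(L_2) + 2·(2.5)·(0.5)·Cov(L_1,L_2)
= 6.25·5.9 + 0.25·5.9 + 2.5·4.2 = 48.85

48.850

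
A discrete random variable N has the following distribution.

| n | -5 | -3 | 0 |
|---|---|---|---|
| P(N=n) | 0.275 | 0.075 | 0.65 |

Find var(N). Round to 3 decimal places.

E[N] = (-5)(0.275) + (-3)(0.075) + (0)(0.65) = -1.6
E[N²] = (-5)²(0.275) + (-3)²(0.075) + (0)²(0.65) = 7.55
var(N) = E[N²] − (E[N])² = 7.55 − (-1.6)² = 4.99

4.990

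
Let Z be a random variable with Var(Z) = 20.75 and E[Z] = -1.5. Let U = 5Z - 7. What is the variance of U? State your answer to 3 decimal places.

518.750

Var(5Z - 7) = (5)²·Var(Z) = 25·20.75 = 518.75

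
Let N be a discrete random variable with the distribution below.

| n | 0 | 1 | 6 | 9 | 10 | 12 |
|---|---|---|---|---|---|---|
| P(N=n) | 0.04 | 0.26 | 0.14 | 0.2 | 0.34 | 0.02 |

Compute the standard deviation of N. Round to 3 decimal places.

3.951

E[N] = (0)(0.04) + (1)(0.26) + (6)(0.14) + (9)(0.2) + (10)(0.34) + (12)(0.02) = 6.54
E[N²] = (0)²(0.04) + (1)²(0.26) + (6)²(0.14) + (9)²(0.2) + (10)²(0.34) + (12)²(0.02) = 58.38
Var(N) = E[N²] − (E[N])² = 58.38 − (6.54)² = 15.6084
σ(N) = √15.6084 ≈ 3.951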